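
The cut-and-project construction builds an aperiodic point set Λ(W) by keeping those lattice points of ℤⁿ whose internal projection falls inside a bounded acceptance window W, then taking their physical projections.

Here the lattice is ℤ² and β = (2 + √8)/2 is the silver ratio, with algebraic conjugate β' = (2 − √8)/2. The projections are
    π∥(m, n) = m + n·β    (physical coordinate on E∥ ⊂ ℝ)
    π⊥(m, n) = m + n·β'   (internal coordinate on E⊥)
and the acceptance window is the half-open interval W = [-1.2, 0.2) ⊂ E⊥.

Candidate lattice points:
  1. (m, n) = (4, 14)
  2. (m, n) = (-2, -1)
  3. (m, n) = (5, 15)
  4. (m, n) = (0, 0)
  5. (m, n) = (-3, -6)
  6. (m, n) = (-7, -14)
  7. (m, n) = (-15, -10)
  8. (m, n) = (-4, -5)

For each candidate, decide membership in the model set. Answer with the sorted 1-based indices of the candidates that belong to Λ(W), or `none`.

4, 5

Compute β' = (2−√8)/2 = -0.4142, so π⊥(m,n) = m -0.4142·n.
candidate 1: (m,n)=(4,14) → π∥ = 4+14·β ≈ 37.7990, π⊥ = 4+14·β' ≈ -1.7990 ∉ [-1.2, 0.2) ⇒ out
candidate 2: (m,n)=(-2,-1) → π∥ = -2-1·β ≈ -4.4142, π⊥ = -2-1·β' ≈ -1.5858 ∉ [-1.2, 0.2) ⇒ out
candidate 3: (m,n)=(5,15) → π∥ = 5+15·β ≈ 41.2132, π⊥ = 5+15·β' ≈ -1.2132 ∉ [-1.2, 0.2) ⇒ out
candidate 4: (m,n)=(0,0) → π∥ = 0+0·β ≈ 0.0000, π⊥ = 0+0·β' ≈ 0.0000 ∈ [-1.2, 0.2) ⇒ IN Λ
candidate 5: (m,n)=(-3,-6) → π∥ = -3-6·β ≈ -17.4853, π⊥ = -3-6·β' ≈ -0.5147 ∈ [-1.2, 0.2) ⇒ IN Λ
candidate 6: (m,n)=(-7,-14) → π∥ = -7-14·β ≈ -40.7990, π⊥ = -7-14·β' ≈ -1.2010 ∉ [-1.2, 0.2) ⇒ out
candidate 7: (m,n)=(-15,-10) → π∥ = -15-10·β ≈ -39.1421, π⊥ = -15-10·β' ≈ -10.8579 ∉ [-1.2, 0.2) ⇒ out
candidate 8: (m,n)=(-4,-5) → π∥ = -4-5·β ≈ -16.0711, π⊥ = -4-5·β' ≈ -1.9289 ∉ [-1.2, 0.2) ⇒ out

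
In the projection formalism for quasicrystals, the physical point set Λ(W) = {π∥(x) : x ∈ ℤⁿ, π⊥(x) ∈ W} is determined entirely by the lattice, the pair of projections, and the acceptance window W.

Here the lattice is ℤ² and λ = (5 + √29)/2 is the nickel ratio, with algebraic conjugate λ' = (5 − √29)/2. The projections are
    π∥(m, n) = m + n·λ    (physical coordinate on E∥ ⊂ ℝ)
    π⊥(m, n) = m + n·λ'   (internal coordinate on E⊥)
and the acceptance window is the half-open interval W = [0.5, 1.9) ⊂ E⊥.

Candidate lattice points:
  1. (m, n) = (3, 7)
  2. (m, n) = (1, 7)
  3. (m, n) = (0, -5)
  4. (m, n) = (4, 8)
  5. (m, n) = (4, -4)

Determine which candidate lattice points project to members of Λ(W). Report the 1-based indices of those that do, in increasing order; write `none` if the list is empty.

Compute λ' = (5−√29)/2 = -0.192582, so π⊥(m,n) = m -0.192582·n.
candidate 1: (m,n)=(3,7) → π∥ = 3+7·λ ≈ 39.348077, π⊥ = 3+7·λ' ≈ 1.651923 ∈ [0.5, 1.9) ⇒ IN Λ
candidate 2: (m,n)=(1,7) → π∥ = 1+7·λ ≈ 37.348077, π⊥ = 1+7·λ' ≈ -0.348077 ∉ [0.5, 1.9) ⇒ out
candidate 3: (m,n)=(0,-5) → π∥ = 0-5·λ ≈ -25.962912, π⊥ = 0-5·λ' ≈ 0.962912 ∈ [0.5, 1.9) ⇒ IN Λ
candidate 4: (m,n)=(4,8) → π∥ = 4+8·λ ≈ 45.540659, π⊥ = 4+8·λ' ≈ 2.459341 ∉ [0.5, 1.9) ⇒ out
candidate 5: (m,n)=(4,-4) → π∥ = 4-4·λ ≈ -16.770330, π⊥ = 4-4·λ' ≈ 4.770330 ∉ [0.5, 1.9) ⇒ out

1, 3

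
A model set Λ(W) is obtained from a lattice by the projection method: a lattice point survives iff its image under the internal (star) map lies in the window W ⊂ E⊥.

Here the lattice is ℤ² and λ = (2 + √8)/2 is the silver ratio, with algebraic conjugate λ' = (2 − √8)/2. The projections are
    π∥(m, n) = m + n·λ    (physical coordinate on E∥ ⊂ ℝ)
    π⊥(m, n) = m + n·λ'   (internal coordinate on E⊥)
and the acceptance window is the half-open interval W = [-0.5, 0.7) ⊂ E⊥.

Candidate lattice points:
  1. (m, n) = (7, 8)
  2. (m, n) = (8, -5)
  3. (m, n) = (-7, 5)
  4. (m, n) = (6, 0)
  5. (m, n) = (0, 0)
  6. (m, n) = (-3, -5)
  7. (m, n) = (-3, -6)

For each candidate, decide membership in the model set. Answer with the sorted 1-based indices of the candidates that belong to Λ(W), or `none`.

5

Numerically λ ≈ 2.4142 and λ' = −1/λ ≈ -0.4142.
#1 (7,8): internal coord 7 + (8)·λ' = +3.6863; +3.6863 ∉ [-0.5, 0.7) → out
#2 (8,-5): internal coord 8 + (-5)·λ' = +10.0711; +10.0711 ∉ [-0.5, 0.7) → out
#3 (-7,5): internal coord -7 + (5)·λ' = -9.0711; -9.0711 ∉ [-0.5, 0.7) → out
#4 (6,0): internal coord 6 + (0)·λ' = +6.0000; +6.0000 ∉ [-0.5, 0.7) → out
#5 (0,0): internal coord 0 + (0)·λ' = +0.0000; +0.0000 ∈ [-0.5, 0.7) → IN Λ
#6 (-3,-5): internal coord -3 + (-5)·λ' = -0.9289; -0.9289 ∉ [-0.5, 0.7) → out
#7 (-3,-6): internal coord -3 + (-6)·λ' = -0.5147; -0.5147 ∉ [-0.5, 0.7) → out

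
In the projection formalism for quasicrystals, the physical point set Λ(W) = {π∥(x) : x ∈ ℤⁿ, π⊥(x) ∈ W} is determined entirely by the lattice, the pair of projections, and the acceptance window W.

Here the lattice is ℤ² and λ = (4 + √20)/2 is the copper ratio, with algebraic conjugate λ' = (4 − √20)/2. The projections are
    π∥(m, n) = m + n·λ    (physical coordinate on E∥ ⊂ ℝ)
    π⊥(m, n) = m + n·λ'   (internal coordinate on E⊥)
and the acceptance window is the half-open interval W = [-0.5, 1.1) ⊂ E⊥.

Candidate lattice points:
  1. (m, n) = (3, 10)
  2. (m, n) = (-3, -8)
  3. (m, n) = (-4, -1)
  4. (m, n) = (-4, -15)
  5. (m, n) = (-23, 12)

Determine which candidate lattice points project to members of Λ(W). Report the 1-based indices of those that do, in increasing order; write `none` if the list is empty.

1, 4

Compute λ' = (4−√20)/2 = -0.23607, so π⊥(m,n) = m -0.23607·n.
#1 (3,10): internal coord 3 + (10)·λ' = +0.63932; +0.63932 ∈ [-0.5, 1.1) → IN Λ
#2 (-3,-8): internal coord -3 + (-8)·λ' = -1.11146; -1.11146 ∉ [-0.5, 1.1) → out
#3 (-4,-1): internal coord -4 + (-1)·λ' = -3.76393; -3.76393 ∉ [-0.5, 1.1) → out
#4 (-4,-15): internal coord -4 + (-15)·λ' = -0.45898; -0.45898 ∈ [-0.5, 1.1) → IN Λ
#5 (-23,12): internal coord -23 + (12)·λ' = -25.83282; -25.83282 ∉ [-0.5, 1.1) → out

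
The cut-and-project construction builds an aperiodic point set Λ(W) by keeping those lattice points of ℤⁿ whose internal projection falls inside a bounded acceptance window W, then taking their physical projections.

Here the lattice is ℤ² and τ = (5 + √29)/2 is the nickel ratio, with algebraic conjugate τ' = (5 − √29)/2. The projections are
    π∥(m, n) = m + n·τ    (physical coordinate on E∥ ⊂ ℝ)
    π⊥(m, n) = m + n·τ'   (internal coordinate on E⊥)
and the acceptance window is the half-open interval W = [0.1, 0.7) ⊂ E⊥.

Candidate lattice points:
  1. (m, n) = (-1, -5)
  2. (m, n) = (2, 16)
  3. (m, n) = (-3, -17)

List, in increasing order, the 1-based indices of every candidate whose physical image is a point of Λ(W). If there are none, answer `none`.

τ' = (5−√29)/2 ≈ -0.19258.
#1 (-1,-5): internal coord -1 + (-5)·τ' = -0.03709; -0.03709 ∉ [0.1, 0.7) → out
#2 (2,16): internal coord 2 + (16)·τ' = -1.08132; -1.08132 ∉ [0.1, 0.7) → out
#3 (-3,-17): internal coord -3 + (-17)·τ' = +0.27390; +0.27390 ∈ [0.1, 0.7) → IN Λ

3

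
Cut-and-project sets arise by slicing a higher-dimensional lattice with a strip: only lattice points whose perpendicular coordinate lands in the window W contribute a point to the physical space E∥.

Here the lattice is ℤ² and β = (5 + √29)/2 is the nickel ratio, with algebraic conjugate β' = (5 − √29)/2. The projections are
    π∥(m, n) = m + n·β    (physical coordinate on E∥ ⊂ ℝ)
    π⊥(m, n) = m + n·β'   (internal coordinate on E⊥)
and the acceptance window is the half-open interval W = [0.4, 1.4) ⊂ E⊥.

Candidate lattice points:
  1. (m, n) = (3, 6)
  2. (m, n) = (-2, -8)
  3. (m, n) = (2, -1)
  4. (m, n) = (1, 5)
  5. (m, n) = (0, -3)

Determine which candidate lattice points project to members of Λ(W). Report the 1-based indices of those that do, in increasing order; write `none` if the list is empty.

Numerically β ≈ 5.19258 and β' = −1/β ≈ -0.19258.
candidate 1: (m,n)=(3,6) → π∥ = 3+6·β ≈ 34.15549, π⊥ = 3+6·β' ≈ 1.84451 ∉ [0.4, 1.4) ⇒ out
candidate 2: (m,n)=(-2,-8) → π∥ = -2-8·β ≈ -43.54066, π⊥ = -2-8·β' ≈ -0.45934 ∉ [0.4, 1.4) ⇒ out
candidate 3: (m,n)=(2,-1) → π∥ = 2-1·β ≈ -3.19258, π⊥ = 2-1·β' ≈ 2.19258 ∉ [0.4, 1.4) ⇒ out
candidate 4: (m,n)=(1,5) → π∥ = 1+5·β ≈ 26.96291, π⊥ = 1+5·β' ≈ 0.03709 ∉ [0.4, 1.4) ⇒ out
candidate 5: (m,n)=(0,-3) → π∥ = 0-3·β ≈ -15.57775, π⊥ = 0-3·β' ≈ 0.57775 ∈ [0.4, 1.4) ⇒ IN Λ

5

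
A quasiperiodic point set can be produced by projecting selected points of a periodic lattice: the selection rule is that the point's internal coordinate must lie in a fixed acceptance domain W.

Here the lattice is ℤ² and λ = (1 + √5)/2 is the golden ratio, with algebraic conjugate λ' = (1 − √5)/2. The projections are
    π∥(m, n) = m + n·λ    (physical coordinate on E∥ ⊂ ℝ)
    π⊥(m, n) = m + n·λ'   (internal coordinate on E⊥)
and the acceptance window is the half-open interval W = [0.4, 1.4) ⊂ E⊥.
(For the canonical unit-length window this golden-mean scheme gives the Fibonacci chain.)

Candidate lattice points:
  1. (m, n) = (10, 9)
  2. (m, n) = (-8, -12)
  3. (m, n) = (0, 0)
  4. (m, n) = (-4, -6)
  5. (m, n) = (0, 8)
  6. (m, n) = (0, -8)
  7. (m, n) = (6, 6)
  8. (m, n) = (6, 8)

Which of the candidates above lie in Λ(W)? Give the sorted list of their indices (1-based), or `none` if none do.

8

λ' = (1−√5)/2 ≈ -0.61803.
candidate 1: (m,n)=(10,9) → π∥ = 10+9·λ ≈ 24.56231, π⊥ = 10+9·λ' ≈ 4.43769 ∉ [0.4, 1.4) ⇒ out
candidate 2: (m,n)=(-8,-12) → π∥ = -8-12·λ ≈ -27.41641, π⊥ = -8-12·λ' ≈ -0.58359 ∉ [0.4, 1.4) ⇒ out
candidate 3: (m,n)=(0,0) → π∥ = 0+0·λ ≈ 0.00000, π⊥ = 0+0·λ' ≈ 0.00000 ∉ [0.4, 1.4) ⇒ out
candidate 4: (m,n)=(-4,-6) → π∥ = -4-6·λ ≈ -13.70820, π⊥ = -4-6·λ' ≈ -0.29180 ∉ [0.4, 1.4) ⇒ out
candidate 5: (m,n)=(0,8) → π∥ = 0+8·λ ≈ 12.94427, π⊥ = 0+8·λ' ≈ -4.94427 ∉ [0.4, 1.4) ⇒ out
candidate 6: (m,n)=(0,-8) → π∥ = 0-8·λ ≈ -12.94427, π⊥ = 0-8·λ' ≈ 4.94427 ∉ [0.4, 1.4) ⇒ out
candidate 7: (m,n)=(6,6) → π∥ = 6+6·λ ≈ 15.70820, π⊥ = 6+6·λ' ≈ 2.29180 ∉ [0.4, 1.4) ⇒ out
candidate 8: (m,n)=(6,8) → π∥ = 6+8·λ ≈ 18.94427, π⊥ = 6+8·λ' ≈ 1.05573 ∈ [0.4, 1.4) ⇒ IN Λ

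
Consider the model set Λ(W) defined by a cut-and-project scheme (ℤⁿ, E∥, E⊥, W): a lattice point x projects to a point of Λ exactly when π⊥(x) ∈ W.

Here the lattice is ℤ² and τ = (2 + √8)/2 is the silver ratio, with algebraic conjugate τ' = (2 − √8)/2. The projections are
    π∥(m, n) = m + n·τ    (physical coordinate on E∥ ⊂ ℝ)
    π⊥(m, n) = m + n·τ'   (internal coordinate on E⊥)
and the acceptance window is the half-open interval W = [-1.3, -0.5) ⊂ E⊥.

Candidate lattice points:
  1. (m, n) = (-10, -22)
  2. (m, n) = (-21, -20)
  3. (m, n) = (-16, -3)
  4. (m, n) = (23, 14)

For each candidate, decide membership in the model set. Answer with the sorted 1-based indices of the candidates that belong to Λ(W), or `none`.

1

τ' = (2−√8)/2 ≈ -0.414214.
#1 (-10,-22): internal coord -10 + (-22)·τ' = -0.887302; -0.887302 ∈ [-1.3, -0.5) → IN Λ
#2 (-21,-20): internal coord -21 + (-20)·τ' = -12.715729; -12.715729 ∉ [-1.3, -0.5) → out
#3 (-16,-3): internal coord -16 + (-3)·τ' = -14.757359; -14.757359 ∉ [-1.3, -0.5) → out
#4 (23,14): internal coord 23 + (14)·τ' = +17.201010; +17.201010 ∉ [-1.3, -0.5) → out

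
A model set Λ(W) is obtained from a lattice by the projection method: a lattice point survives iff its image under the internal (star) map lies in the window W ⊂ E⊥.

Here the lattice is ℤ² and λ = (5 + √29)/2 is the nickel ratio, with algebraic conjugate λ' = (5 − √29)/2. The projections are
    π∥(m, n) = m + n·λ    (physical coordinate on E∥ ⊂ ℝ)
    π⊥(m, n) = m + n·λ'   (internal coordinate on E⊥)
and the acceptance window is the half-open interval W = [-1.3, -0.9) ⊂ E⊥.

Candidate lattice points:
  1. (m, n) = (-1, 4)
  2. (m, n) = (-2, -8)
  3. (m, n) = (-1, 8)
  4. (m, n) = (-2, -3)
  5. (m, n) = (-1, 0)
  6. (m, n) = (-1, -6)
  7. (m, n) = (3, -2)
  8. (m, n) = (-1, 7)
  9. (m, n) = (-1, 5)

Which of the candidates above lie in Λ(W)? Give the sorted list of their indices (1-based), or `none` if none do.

5

Compute λ' = (5−√29)/2 = -0.192582, so π⊥(m,n) = m -0.192582·n.
[1] lift (-1,4): star map gives -1.770330; window check -1.3 ≤ -1.770330 < -0.9 is false → out
[2] lift (-2,-8): star map gives -0.459341; window check -1.3 ≤ -0.459341 < -0.9 is false → out
[3] lift (-1,8): star map gives -2.540659; window check -1.3 ≤ -2.540659 < -0.9 is false → out
[4] lift (-2,-3): star map gives -1.422253; window check -1.3 ≤ -1.422253 < -0.9 is false → out
[5] lift (-1,0): star map gives -1.000000; window check -1.3 ≤ -1.000000 < -0.9 is true → IN Λ
[6] lift (-1,-6): star map gives 0.155494; window check -1.3 ≤ 0.155494 < -0.9 is false → out
[7] lift (3,-2): star map gives 3.385165; window check -1.3 ≤ 3.385165 < -0.9 is false → out
[8] lift (-1,7): star map gives -2.348077; window check -1.3 ≤ -2.348077 < -0.9 is false → out
[9] lift (-1,5): star map gives -1.962912; window check -1.3 ≤ -1.962912 < -0.9 is false → out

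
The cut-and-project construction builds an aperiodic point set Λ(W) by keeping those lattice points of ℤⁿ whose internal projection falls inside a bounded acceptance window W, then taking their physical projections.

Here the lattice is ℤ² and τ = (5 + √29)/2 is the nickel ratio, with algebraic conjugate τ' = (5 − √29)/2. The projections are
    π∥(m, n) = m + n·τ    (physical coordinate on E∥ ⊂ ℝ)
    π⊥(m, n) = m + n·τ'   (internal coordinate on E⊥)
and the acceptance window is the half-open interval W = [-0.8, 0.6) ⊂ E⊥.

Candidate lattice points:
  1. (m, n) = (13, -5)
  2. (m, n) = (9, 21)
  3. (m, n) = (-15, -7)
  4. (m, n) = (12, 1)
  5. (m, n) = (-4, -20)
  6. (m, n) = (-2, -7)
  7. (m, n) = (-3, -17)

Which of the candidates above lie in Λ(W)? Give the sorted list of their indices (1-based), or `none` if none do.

Compute τ' = (5−√29)/2 = -0.192582, so π⊥(m,n) = m -0.192582·n.
[1] lift (13,-5): star map gives 13.962912; window check -0.8 ≤ 13.962912 < 0.6 is false → out
[2] lift (9,21): star map gives 4.955770; window check -0.8 ≤ 4.955770 < 0.6 is false → out
[3] lift (-15,-7): star map gives -13.651923; window check -0.8 ≤ -13.651923 < 0.6 is false → out
[4] lift (12,1): star map gives 11.807418; window check -0.8 ≤ 11.807418 < 0.6 is false → out
[5] lift (-4,-20): star map gives -0.148352; window check -0.8 ≤ -0.148352 < 0.6 is true → IN Λ
[6] lift (-2,-7): star map gives -0.651923; window check -0.8 ≤ -0.651923 < 0.6 is true → IN Λ
[7] lift (-3,-17): star map gives 0.273901; window check -0.8 ≤ 0.273901 < 0.6 is true → IN Λ

5, 6, 7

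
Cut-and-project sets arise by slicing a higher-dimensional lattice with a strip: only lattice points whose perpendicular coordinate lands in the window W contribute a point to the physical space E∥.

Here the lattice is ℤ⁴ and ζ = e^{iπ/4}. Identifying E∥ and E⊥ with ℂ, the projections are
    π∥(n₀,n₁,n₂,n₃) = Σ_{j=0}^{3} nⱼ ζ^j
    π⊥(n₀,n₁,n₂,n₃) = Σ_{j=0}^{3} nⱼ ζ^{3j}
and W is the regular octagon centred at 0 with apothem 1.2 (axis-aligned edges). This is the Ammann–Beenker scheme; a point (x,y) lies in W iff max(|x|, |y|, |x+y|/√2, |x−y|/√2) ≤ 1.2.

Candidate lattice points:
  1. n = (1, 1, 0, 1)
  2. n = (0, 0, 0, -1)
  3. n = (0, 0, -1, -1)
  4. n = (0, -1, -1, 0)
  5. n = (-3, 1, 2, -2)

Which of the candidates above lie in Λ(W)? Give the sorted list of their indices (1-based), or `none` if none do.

2, 3, 4

π⊥(n) = n₀ + n₁ζ³ + n₂ζ⁶ + n₃ζ⁹ where ζ = e^{iπ/4}.
candidate 1: n = (1, 1, 0, 1) → π⊥ ≈ (+1.00000, +1.41421); max(|x|,|y|,|x±y|/√2) = 1.70711 > 1.2 ⇒ ∉ W
candidate 2: n = (0, 0, 0, -1) → π⊥ ≈ (-0.70711, -0.70711); max(|x|,|y|,|x±y|/√2) = 1.00000 ≤ 1.2 ⇒ ∈ W
candidate 3: n = (0, 0, -1, -1) → π⊥ ≈ (-0.70711, +0.29289); max(|x|,|y|,|x±y|/√2) = 0.70711 ≤ 1.2 ⇒ ∈ W
candidate 4: n = (0, -1, -1, 0) → π⊥ ≈ (+0.70711, +0.29289); max(|x|,|y|,|x±y|/√2) = 0.70711 ≤ 1.2 ⇒ ∈ W
candidate 5: n = (-3, 1, 2, -2) → π⊥ ≈ (-5.12132, -2.70711); max(|x|,|y|,|x±y|/√2) = 5.53553 > 1.2 ⇒ ∉ W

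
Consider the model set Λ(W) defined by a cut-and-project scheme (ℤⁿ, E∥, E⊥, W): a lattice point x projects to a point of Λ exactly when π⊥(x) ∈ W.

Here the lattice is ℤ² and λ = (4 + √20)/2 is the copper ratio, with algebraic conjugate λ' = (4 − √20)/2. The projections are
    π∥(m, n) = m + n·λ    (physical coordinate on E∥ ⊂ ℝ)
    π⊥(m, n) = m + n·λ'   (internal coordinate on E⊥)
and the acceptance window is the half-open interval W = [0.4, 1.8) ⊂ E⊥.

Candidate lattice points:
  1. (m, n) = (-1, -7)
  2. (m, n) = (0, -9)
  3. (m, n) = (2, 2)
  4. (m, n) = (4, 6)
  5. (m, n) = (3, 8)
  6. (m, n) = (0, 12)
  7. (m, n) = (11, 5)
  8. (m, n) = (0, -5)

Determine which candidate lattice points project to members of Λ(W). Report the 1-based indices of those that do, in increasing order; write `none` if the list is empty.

1, 3, 5, 8

λ' = (4−√20)/2 ≈ -0.23607.
#1 (-1,-7): internal coord -1 + (-7)·λ' = +0.65248; +0.65248 ∈ [0.4, 1.8) → IN Λ
#2 (0,-9): internal coord 0 + (-9)·λ' = +2.12461; +2.12461 ∉ [0.4, 1.8) → out
#3 (2,2): internal coord 2 + (2)·λ' = +1.52786; +1.52786 ∈ [0.4, 1.8) → IN Λ
#4 (4,6): internal coord 4 + (6)·λ' = +2.58359; +2.58359 ∉ [0.4, 1.8) → out
#5 (3,8): internal coord 3 + (8)·λ' = +1.11146; +1.11146 ∈ [0.4, 1.8) → IN Λ
#6 (0,12): internal coord 0 + (12)·λ' = -2.83282; -2.83282 ∉ [0.4, 1.8) → out
#7 (11,5): internal coord 11 + (5)·λ' = +9.81966; +9.81966 ∉ [0.4, 1.8) → out
#8 (0,-5): internal coord 0 + (-5)·λ' = +1.18034; +1.18034 ∈ [0.4, 1.8) → IN Λ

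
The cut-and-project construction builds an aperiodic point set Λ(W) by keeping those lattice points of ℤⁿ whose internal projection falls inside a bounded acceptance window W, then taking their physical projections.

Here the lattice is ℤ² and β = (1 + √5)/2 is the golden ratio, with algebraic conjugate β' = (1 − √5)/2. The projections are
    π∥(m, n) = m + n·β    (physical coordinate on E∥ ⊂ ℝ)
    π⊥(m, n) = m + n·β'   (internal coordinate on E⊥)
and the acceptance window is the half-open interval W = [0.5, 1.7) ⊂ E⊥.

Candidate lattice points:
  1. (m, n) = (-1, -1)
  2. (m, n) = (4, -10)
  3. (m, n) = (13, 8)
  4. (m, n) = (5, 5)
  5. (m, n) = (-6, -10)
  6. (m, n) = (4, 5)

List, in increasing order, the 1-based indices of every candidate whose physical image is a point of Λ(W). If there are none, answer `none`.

6

Compute β' = (1−√5)/2 = -0.6180, so π⊥(m,n) = m -0.6180·n.
candidate 1: (m,n)=(-1,-1) → π∥ = -1-1·β ≈ -2.6180, π⊥ = -1-1·β' ≈ -0.3820 ∉ [0.5, 1.7) ⇒ out
candidate 2: (m,n)=(4,-10) → π∥ = 4-10·β ≈ -12.1803, π⊥ = 4-10·β' ≈ 10.1803 ∉ [0.5, 1.7) ⇒ out
candidate 3: (m,n)=(13,8) → π∥ = 13+8·β ≈ 25.9443, π⊥ = 13+8·β' ≈ 8.0557 ∉ [0.5, 1.7) ⇒ out
candidate 4: (m,n)=(5,5) → π∥ = 5+5·β ≈ 13.0902, π⊥ = 5+5·β' ≈ 1.9098 ∉ [0.5, 1.7) ⇒ out
candidate 5: (m,n)=(-6,-10) → π∥ = -6-10·β ≈ -22.1803, π⊥ = -6-10·β' ≈ 0.1803 ∉ [0.5, 1.7) ⇒ out
candidate 6: (m,n)=(4,5) → π∥ = 4+5·β ≈ 12.0902, π⊥ = 4+5·β' ≈ 0.9098 ∈ [0.5, 1.7) ⇒ IN Λ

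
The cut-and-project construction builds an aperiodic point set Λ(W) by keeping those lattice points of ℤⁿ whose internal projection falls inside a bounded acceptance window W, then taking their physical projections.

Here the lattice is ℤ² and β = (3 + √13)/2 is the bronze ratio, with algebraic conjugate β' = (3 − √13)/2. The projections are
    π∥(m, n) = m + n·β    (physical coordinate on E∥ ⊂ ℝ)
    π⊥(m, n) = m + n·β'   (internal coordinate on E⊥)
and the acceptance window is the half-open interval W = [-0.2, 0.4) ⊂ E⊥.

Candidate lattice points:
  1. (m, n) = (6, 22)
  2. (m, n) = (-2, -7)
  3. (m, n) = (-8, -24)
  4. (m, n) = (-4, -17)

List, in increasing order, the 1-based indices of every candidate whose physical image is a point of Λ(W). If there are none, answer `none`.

2

β' = (3−√13)/2 ≈ -0.30278.
#1 (6,22): internal coord 6 + (22)·β' = -0.66106; -0.66106 ∉ [-0.2, 0.4) → out
#2 (-2,-7): internal coord -2 + (-7)·β' = +0.11943; +0.11943 ∈ [-0.2, 0.4) → IN Λ
#3 (-8,-24): internal coord -8 + (-24)·β' = -0.73338; -0.73338 ∉ [-0.2, 0.4) → out
#4 (-4,-17): internal coord -4 + (-17)·β' = +1.14719; +1.14719 ∉ [-0.2, 0.4) → out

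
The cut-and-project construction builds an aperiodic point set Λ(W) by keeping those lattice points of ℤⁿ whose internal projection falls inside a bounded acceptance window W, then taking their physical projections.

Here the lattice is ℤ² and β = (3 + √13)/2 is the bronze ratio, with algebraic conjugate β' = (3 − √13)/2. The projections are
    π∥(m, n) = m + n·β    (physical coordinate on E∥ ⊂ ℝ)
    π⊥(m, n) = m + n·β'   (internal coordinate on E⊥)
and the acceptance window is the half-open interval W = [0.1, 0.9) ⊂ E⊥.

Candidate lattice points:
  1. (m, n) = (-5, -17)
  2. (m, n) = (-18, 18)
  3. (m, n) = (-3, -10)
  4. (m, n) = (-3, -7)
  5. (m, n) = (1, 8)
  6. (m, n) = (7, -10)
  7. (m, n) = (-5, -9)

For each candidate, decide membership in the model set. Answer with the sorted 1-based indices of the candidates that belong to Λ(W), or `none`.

1

Numerically β ≈ 3.30278 and β' = −1/β ≈ -0.30278.
candidate 1: (m,n)=(-5,-17) → π∥ = -5-17·β ≈ -61.14719, π⊥ = -5-17·β' ≈ 0.14719 ∈ [0.1, 0.9) ⇒ IN Λ
candidate 2: (m,n)=(-18,18) → π∥ = -18+18·β ≈ 41.44996, π⊥ = -18+18·β' ≈ -23.44996 ∉ [0.1, 0.9) ⇒ out
candidate 3: (m,n)=(-3,-10) → π∥ = -3-10·β ≈ -36.02776, π⊥ = -3-10·β' ≈ 0.02776 ∉ [0.1, 0.9) ⇒ out
candidate 4: (m,n)=(-3,-7) → π∥ = -3-7·β ≈ -26.11943, π⊥ = -3-7·β' ≈ -0.88057 ∉ [0.1, 0.9) ⇒ out
candidate 5: (m,n)=(1,8) → π∥ = 1+8·β ≈ 27.42221, π⊥ = 1+8·β' ≈ -1.42221 ∉ [0.1, 0.9) ⇒ out
candidate 6: (m,n)=(7,-10) → π∥ = 7-10·β ≈ -26.02776, π⊥ = 7-10·β' ≈ 10.02776 ∉ [0.1, 0.9) ⇒ out
candidate 7: (m,n)=(-5,-9) → π∥ = -5-9·β ≈ -34.72498, π⊥ = -5-9·β' ≈ -2.27502 ∉ [0.1, 0.9) ⇒ out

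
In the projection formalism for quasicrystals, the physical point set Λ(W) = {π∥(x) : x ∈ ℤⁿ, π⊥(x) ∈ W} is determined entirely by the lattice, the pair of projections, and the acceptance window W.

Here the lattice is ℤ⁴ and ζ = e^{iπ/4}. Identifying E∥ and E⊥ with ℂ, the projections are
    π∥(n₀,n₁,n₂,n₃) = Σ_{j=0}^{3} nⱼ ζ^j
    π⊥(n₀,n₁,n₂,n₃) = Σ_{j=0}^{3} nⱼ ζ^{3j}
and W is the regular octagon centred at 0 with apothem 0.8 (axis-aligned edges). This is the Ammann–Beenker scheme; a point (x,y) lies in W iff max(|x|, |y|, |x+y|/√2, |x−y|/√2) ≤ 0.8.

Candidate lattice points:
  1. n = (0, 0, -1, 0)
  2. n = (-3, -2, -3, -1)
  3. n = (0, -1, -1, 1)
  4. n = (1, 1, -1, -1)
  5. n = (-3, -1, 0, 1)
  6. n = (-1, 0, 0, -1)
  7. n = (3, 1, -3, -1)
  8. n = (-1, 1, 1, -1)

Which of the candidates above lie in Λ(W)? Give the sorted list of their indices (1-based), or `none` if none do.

Internal map: ζ^{3j} for j=0..3 gives (1,0), (−√2/2,√2/2), (0,−1), (√2/2,√2/2).
#1 (0, 0, -1, 0): internal (0.000000, 1.000000); octagon support 1.000000 vs apothem 0.8 → ∉ W
#2 (-3, -2, -3, -1): internal (-2.292893, 0.878680); octagon support 2.292893 vs apothem 0.8 → ∉ W
#3 (0, -1, -1, 1): internal (1.414214, 1.000000); octagon support 1.707107 vs apothem 0.8 → ∉ W
#4 (1, 1, -1, -1): internal (-0.414214, 1.000000); octagon support 1.000000 vs apothem 0.8 → ∉ W
#5 (-3, -1, 0, 1): internal (-1.585786, 0.000000); octagon support 1.585786 vs apothem 0.8 → ∉ W
#6 (-1, 0, 0, -1): internal (-1.707107, -0.707107); octagon support 1.707107 vs apothem 0.8 → ∉ W
#7 (3, 1, -3, -1): internal (1.585786, 3.000000); octagon support 3.242641 vs apothem 0.8 → ∉ W
#8 (-1, 1, 1, -1): internal (-2.414214, -1.000000); octagon support 2.414214 vs apothem 0.8 → ∉ W

none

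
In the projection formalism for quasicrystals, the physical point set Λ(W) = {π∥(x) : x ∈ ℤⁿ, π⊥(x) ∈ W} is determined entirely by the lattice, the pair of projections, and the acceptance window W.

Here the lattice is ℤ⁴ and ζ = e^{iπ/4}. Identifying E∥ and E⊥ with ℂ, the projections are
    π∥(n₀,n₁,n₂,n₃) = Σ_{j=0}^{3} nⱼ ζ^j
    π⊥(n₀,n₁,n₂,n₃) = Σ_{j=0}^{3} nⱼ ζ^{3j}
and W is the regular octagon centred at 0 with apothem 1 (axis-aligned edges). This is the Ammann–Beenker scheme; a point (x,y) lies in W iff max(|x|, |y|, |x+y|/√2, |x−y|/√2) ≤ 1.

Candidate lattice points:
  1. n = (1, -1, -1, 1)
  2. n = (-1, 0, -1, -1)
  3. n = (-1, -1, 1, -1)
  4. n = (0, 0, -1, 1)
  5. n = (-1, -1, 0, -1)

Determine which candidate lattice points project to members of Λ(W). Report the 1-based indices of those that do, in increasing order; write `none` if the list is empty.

Internal map: ζ^{3j} for j=0..3 gives (1,0), (−√2/2,√2/2), (0,−1), (√2/2,√2/2).
candidate 1: n = (1, -1, -1, 1) → π⊥ ≈ (+2.414214, +1.000000); max(|x|,|y|,|x±y|/√2) = 2.414214 > 1 ⇒ ∉ W
candidate 2: n = (-1, 0, -1, -1) → π⊥ ≈ (-1.707107, +0.292893); max(|x|,|y|,|x±y|/√2) = 1.707107 > 1 ⇒ ∉ W
candidate 3: n = (-1, -1, 1, -1) → π⊥ ≈ (-1.000000, -2.414214); max(|x|,|y|,|x±y|/√2) = 2.414214 > 1 ⇒ ∉ W
candidate 4: n = (0, 0, -1, 1) → π⊥ ≈ (+0.707107, +1.707107); max(|x|,|y|,|x±y|/√2) = 1.707107 > 1 ⇒ ∉ W
candidate 5: n = (-1, -1, 0, -1) → π⊥ ≈ (-1.000000, -1.414214); max(|x|,|y|,|x±y|/√2) = 1.707107 > 1 ⇒ ∉ W

none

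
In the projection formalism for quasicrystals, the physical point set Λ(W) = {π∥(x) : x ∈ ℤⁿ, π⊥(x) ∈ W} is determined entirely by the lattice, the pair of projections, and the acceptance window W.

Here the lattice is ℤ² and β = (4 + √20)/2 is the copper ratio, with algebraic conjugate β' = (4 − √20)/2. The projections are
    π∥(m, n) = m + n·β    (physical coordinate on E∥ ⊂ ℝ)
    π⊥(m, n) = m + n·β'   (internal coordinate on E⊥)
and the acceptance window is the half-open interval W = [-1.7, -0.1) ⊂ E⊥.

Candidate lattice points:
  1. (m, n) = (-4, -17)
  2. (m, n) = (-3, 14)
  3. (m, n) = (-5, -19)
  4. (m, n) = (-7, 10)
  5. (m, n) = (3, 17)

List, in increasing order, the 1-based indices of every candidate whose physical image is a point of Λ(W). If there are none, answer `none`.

β' = (4−√20)/2 ≈ -0.23607.
[1] lift (-4,-17): star map gives 0.01316; window check -1.7 ≤ 0.01316 < -0.1 is false → out
[2] lift (-3,14): star map gives -6.30495; window check -1.7 ≤ -6.30495 < -0.1 is false → out
[3] lift (-5,-19): star map gives -0.51471; window check -1.7 ≤ -0.51471 < -0.1 is true → IN Λ
[4] lift (-7,10): star map gives -9.36068; window check -1.7 ≤ -9.36068 < -0.1 is false → out
[5] lift (3,17): star map gives -1.01316; window check -1.7 ≤ -1.01316 < -0.1 is true → IN Λ

3, 5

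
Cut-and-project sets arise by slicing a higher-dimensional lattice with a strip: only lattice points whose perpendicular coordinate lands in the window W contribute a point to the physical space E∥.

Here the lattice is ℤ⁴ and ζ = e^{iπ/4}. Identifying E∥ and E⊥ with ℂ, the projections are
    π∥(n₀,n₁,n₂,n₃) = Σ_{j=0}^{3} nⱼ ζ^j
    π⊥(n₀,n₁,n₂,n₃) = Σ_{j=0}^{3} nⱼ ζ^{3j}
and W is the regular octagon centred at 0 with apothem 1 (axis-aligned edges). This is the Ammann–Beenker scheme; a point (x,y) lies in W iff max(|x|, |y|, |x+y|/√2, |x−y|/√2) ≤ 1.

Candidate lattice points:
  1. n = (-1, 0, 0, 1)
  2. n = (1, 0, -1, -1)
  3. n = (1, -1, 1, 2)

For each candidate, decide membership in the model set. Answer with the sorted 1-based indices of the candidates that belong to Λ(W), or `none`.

With ζ = e^{iπ/4} the internal vectors are ζ^0,ζ^3,ζ^6,ζ^9.
#1 (-1, 0, 0, 1): internal (-0.29289, 0.70711); octagon support 0.70711 vs apothem 1 → ∈ W
#2 (1, 0, -1, -1): internal (0.29289, 0.29289); octagon support 0.41421 vs apothem 1 → ∈ W
#3 (1, -1, 1, 2): internal (3.12132, -0.29289); octagon support 3.12132 vs apothem 1 → ∉ W

1, 2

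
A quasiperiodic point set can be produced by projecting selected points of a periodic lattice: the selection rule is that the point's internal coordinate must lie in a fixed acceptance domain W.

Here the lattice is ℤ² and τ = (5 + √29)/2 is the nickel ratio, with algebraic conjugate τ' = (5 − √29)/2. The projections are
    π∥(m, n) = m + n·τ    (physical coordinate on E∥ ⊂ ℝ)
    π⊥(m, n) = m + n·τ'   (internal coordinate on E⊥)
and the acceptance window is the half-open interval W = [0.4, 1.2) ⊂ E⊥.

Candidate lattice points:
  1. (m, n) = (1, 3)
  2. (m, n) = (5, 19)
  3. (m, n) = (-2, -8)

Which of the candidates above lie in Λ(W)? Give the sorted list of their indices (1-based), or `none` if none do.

1

τ' = (5−√29)/2 ≈ -0.192582.
candidate 1: (m,n)=(1,3) → π∥ = 1+3·τ ≈ 16.577747, π⊥ = 1+3·τ' ≈ 0.422253 ∈ [0.4, 1.2) ⇒ IN Λ
candidate 2: (m,n)=(5,19) → π∥ = 5+19·τ ≈ 103.659066, π⊥ = 5+19·τ' ≈ 1.340934 ∉ [0.4, 1.2) ⇒ out
candidate 3: (m,n)=(-2,-8) → π∥ = -2-8·τ ≈ -43.540659, π⊥ = -2-8·τ' ≈ -0.459341 ∉ [0.4, 1.2) ⇒ out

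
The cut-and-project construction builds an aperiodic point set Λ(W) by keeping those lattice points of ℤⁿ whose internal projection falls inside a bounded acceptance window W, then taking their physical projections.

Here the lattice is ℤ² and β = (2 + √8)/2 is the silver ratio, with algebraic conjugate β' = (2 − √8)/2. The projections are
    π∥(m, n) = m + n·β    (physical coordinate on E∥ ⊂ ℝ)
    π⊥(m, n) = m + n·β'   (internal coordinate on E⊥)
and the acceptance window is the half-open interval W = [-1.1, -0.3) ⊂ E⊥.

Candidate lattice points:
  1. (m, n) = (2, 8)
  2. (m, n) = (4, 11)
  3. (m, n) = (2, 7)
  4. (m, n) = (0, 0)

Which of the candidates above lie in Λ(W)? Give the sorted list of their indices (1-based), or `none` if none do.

2, 3

Numerically β ≈ 2.4142 and β' = −1/β ≈ -0.4142.
#1 (2,8): internal coord 2 + (8)·β' = -1.3137; -1.3137 ∉ [-1.1, -0.3) → out
#2 (4,11): internal coord 4 + (11)·β' = -0.5563; -0.5563 ∈ [-1.1, -0.3) → IN Λ
#3 (2,7): internal coord 2 + (7)·β' = -0.8995; -0.8995 ∈ [-1.1, -0.3) → IN Λ
#4 (0,0): internal coord 0 + (0)·β' = +0.0000; +0.0000 ∉ [-1.1, -0.3) → out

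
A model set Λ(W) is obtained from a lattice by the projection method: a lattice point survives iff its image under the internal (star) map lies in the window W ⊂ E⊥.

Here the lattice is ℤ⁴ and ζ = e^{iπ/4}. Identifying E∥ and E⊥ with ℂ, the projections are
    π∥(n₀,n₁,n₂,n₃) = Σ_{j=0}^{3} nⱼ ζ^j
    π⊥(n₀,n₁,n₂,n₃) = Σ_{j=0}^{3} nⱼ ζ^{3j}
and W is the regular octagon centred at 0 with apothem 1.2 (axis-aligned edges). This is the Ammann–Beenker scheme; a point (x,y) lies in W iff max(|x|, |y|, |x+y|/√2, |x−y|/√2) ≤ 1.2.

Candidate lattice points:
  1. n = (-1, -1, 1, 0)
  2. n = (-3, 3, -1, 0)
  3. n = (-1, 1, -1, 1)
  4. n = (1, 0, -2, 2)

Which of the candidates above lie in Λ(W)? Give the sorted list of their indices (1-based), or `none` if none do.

π⊥(n) = n₀ + n₁ζ³ + n₂ζ⁶ + n₃ζ⁹ where ζ = e^{iπ/4}.
#1 (-1, -1, 1, 0): internal (-0.2929, -1.7071); octagon support 1.7071 vs apothem 1.2 → ∉ W
#2 (-3, 3, -1, 0): internal (-5.1213, 3.1213); octagon support 5.8284 vs apothem 1.2 → ∉ W
#3 (-1, 1, -1, 1): internal (-1.0000, 2.4142); octagon support 2.4142 vs apothem 1.2 → ∉ W
#4 (1, 0, -2, 2): internal (2.4142, 3.4142); octagon support 4.1213 vs apothem 1.2 → ∉ W

none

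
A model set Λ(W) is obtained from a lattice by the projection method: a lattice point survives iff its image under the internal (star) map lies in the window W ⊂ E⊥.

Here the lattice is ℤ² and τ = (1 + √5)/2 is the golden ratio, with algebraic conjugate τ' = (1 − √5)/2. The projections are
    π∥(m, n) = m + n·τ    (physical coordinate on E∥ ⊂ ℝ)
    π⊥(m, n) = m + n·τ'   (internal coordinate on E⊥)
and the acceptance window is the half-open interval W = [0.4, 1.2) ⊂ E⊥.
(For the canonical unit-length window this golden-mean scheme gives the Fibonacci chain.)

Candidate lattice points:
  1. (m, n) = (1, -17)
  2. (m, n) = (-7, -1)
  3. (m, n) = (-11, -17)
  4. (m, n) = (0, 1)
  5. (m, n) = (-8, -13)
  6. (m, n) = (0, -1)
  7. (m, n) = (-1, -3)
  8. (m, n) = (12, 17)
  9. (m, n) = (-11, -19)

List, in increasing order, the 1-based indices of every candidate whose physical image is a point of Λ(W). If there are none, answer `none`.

6, 7, 9

Numerically τ ≈ 1.61803 and τ' = −1/τ ≈ -0.61803.
[1] lift (1,-17): star map gives 11.50658; window check 0.4 ≤ 11.50658 < 1.2 is false → out
[2] lift (-7,-1): star map gives -6.38197; window check 0.4 ≤ -6.38197 < 1.2 is false → out
[3] lift (-11,-17): star map gives -0.49342; window check 0.4 ≤ -0.49342 < 1.2 is false → out
[4] lift (0,1): star map gives -0.61803; window check 0.4 ≤ -0.61803 < 1.2 is false → out
[5] lift (-8,-13): star map gives 0.03444; window check 0.4 ≤ 0.03444 < 1.2 is false → out
[6] lift (0,-1): star map gives 0.61803; window check 0.4 ≤ 0.61803 < 1.2 is true → IN Λ
[7] lift (-1,-3): star map gives 0.85410; window check 0.4 ≤ 0.85410 < 1.2 is true → IN Λ
[8] lift (12,17): star map gives 1.49342; window check 0.4 ≤ 1.49342 < 1.2 is false → out
[9] lift (-11,-19): star map gives 0.74265; window check 0.4 ≤ 0.74265 < 1.2 is true → IN Λ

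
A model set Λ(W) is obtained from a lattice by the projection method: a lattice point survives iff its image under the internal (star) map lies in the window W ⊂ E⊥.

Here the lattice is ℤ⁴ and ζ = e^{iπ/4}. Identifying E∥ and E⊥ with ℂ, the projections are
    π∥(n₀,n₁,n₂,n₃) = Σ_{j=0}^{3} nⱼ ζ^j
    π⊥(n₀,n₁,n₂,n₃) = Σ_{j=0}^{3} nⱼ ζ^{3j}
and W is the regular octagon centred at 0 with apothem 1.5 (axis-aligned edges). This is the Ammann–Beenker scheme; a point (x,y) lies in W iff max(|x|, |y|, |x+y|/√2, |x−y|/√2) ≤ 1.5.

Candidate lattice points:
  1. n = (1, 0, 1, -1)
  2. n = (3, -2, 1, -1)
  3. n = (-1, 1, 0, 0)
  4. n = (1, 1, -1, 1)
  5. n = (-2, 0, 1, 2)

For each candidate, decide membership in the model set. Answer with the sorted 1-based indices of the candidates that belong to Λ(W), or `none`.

With ζ = e^{iπ/4} the internal vectors are ζ^0,ζ^3,ζ^6,ζ^9.
#1 (1, 0, 1, -1): internal (0.29289, -1.70711); octagon support 1.70711 vs apothem 1.5 → ∉ W
#2 (3, -2, 1, -1): internal (3.70711, -3.12132); octagon support 4.82843 vs apothem 1.5 → ∉ W
#3 (-1, 1, 0, 0): internal (-1.70711, 0.70711); octagon support 1.70711 vs apothem 1.5 → ∉ W
#4 (1, 1, -1, 1): internal (1.00000, 2.41421); octagon support 2.41421 vs apothem 1.5 → ∉ W
#5 (-2, 0, 1, 2): internal (-0.58579, 0.41421); octagon support 0.70711 vs apothem 1.5 → ∈ W

5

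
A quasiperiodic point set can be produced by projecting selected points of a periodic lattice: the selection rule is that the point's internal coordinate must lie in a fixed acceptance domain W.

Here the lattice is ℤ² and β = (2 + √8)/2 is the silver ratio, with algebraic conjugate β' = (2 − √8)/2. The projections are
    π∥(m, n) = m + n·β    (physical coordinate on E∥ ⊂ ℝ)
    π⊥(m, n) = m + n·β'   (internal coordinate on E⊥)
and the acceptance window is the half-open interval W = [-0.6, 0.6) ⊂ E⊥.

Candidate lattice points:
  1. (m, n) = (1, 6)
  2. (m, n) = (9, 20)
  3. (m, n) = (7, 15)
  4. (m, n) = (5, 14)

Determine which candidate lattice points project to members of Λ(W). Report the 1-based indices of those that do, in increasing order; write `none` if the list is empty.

Numerically β ≈ 2.41421 and β' = −1/β ≈ -0.41421.
[1] lift (1,6): star map gives -1.48528; window check -0.6 ≤ -1.48528 < 0.6 is false → out
[2] lift (9,20): star map gives 0.71573; window check -0.6 ≤ 0.71573 < 0.6 is false → out
[3] lift (7,15): star map gives 0.78680; window check -0.6 ≤ 0.78680 < 0.6 is false → out
[4] lift (5,14): star map gives -0.79899; window check -0.6 ≤ -0.79899 < 0.6 is false → out

none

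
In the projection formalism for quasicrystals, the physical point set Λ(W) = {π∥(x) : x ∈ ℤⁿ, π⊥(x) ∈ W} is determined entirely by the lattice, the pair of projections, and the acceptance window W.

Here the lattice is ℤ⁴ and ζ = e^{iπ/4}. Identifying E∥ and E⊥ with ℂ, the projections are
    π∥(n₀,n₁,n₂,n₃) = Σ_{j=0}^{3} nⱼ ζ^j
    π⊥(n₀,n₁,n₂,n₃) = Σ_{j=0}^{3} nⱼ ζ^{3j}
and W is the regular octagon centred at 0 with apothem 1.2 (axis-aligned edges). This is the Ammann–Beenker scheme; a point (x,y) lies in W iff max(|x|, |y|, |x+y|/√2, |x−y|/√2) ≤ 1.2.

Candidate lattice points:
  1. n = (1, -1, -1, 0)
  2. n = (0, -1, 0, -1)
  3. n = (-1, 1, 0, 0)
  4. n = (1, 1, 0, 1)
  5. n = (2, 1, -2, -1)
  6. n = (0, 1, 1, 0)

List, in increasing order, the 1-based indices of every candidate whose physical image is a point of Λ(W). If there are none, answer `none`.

With ζ = e^{iπ/4} the internal vectors are ζ^0,ζ^3,ζ^6,ζ^9.
#1 (1, -1, -1, 0): internal (1.707107, 0.292893); octagon support 1.707107 vs apothem 1.2 → ∉ W
#2 (0, -1, 0, -1): internal (0.000000, -1.414214); octagon support 1.414214 vs apothem 1.2 → ∉ W
#3 (-1, 1, 0, 0): internal (-1.707107, 0.707107); octagon support 1.707107 vs apothem 1.2 → ∉ W
#4 (1, 1, 0, 1): internal (1.000000, 1.414214); octagon support 1.707107 vs apothem 1.2 → ∉ W
#5 (2, 1, -2, -1): internal (0.585786, 2.000000); octagon support 2.000000 vs apothem 1.2 → ∉ W
#6 (0, 1, 1, 0): internal (-0.707107, -0.292893); octagon support 0.707107 vs apothem 1.2 → ∈ W

6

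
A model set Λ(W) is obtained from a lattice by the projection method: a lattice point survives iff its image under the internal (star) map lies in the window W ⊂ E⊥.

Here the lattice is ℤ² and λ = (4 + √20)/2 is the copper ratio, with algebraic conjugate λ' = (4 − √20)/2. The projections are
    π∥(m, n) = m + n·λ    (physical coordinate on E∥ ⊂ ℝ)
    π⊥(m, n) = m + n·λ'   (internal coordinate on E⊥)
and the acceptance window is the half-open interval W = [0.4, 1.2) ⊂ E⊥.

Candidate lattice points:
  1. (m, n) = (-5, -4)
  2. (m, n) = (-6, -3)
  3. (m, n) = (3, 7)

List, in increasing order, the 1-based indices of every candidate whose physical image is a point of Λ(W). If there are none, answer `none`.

none

Numerically λ ≈ 4.236068 and λ' = −1/λ ≈ -0.236068.
[1] lift (-5,-4): star map gives -4.055728; window check 0.4 ≤ -4.055728 < 1.2 is false → out
[2] lift (-6,-3): star map gives -5.291796; window check 0.4 ≤ -5.291796 < 1.2 is false → out
[3] lift (3,7): star map gives 1.347524; window check 0.4 ≤ 1.347524 < 1.2 is false → out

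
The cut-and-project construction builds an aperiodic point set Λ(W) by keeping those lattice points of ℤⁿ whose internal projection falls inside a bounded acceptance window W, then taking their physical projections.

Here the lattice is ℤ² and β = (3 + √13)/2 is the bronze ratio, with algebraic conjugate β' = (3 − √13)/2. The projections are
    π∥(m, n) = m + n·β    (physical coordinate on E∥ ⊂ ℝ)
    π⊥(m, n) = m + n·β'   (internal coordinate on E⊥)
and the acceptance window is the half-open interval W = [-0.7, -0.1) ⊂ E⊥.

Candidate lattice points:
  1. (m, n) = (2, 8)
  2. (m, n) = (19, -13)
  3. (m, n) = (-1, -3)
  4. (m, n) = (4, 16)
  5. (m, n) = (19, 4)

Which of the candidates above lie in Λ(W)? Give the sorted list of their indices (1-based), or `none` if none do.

1

β' = (3−√13)/2 ≈ -0.302776.
#1 (2,8): internal coord 2 + (8)·β' = -0.422205; -0.422205 ∈ [-0.7, -0.1) → IN Λ
#2 (19,-13): internal coord 19 + (-13)·β' = +22.936083; +22.936083 ∉ [-0.7, -0.1) → out
#3 (-1,-3): internal coord -1 + (-3)·β' = -0.091673; -0.091673 ∉ [-0.7, -0.1) → out
#4 (4,16): internal coord 4 + (16)·β' = -0.844410; -0.844410 ∉ [-0.7, -0.1) → out
#5 (19,4): internal coord 19 + (4)·β' = +17.788897; +17.788897 ∉ [-0.7, -0.1) → out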